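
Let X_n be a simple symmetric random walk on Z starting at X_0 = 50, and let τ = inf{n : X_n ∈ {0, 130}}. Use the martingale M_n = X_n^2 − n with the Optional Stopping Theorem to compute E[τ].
E[τ] = 4000

M_n = X_n^2 − n is a martingale (since E[X_{n+1}^2 | F_n] = X_n^2 + 1). By OST (τ has finite mean in a bounded region), E[M_τ] = E[M_0] = X_0^2 − 0 = 50^2 = 2500. Also E[M_τ] = E[X_τ^2] − E[τ]. The walk exits at 0 or 130, with P(hit 130 first) = 50/130, so E[X_τ^2] = 130^2 · 50/130 + 0 = 6500. Thus E[τ] = E[X_τ^2] − E[M_τ] = 6500 − 2500 = 4000 = 50(130 − 50) = 4000.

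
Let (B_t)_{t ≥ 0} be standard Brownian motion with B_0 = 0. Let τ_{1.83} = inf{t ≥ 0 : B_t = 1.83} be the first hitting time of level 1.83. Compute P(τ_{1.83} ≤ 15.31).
P(τ_{1.83} ≤ 15.31) = 2(1 − Φ(1.83/√15.31)) = 2(1 − Φ(0.4677)) ≈ 0.6400

By the reflection principle for standard BM, P(τ_b ≤ t) = 2 · P(B_t ≥ b). Since B_t ~ N(0, t), P(B_t ≥ 1.83) = 1 − Φ(1.83/√t) = 1 − Φ(1.83/√15.31) = 1 − Φ(0.4677) ≈ 0.32000. Doubling: P(τ_{1.83} ≤ 15.31) ≈ 2 · 0.32000 = 0.64000 ≈ 0.6400.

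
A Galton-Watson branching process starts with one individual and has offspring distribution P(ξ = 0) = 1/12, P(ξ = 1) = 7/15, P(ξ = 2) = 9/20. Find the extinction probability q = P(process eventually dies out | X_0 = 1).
q = 5/27

The pgf is f(s) = 1/12 + 7/15·s + 9/20·s². The extinction probability q is the smallest fixed point of f in [0, 1]. Setting s = f(s):
  9/20·s² + (7/15 − 1)·s + 1/12 = 0
  9/20·s² − (1/12 + 9/20)·s + 1/12 = 0
which factors as (s − 1)·(9/20·s − 1/12) = 0, giving roots s = 1 and s = (1/12)/(9/20) = 5/27.
Mean offspring μ = 7/15 + 2·9/20 = 41/30 > 1 (supercritical), so q < 1. The extinction probability is the smaller root: q = (1/12)/(9/20) = 5/27.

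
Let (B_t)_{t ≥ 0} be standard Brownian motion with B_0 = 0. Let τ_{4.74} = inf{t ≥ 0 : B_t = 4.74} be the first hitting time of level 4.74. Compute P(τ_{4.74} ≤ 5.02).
P(τ_{4.74} ≤ 5.02) = 2(1 − Φ(4.74/√5.02)) = 2(1 − Φ(2.1156)) ≈ 0.0344

By the reflection principle for standard BM, P(τ_b ≤ t) = 2 · P(B_t ≥ b). Since B_t ~ N(0, t), P(B_t ≥ 4.74) = 1 − Φ(4.74/√t) = 1 − Φ(4.74/√5.02) = 1 − Φ(2.1156) ≈ 0.01719. Doubling: P(τ_{4.74} ≤ 5.02) ≈ 2 · 0.01719 = 0.03438 ≈ 0.0344.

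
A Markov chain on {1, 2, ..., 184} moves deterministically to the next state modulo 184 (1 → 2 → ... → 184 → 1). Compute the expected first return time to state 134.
E[T_134 | X_0 = 134] = 184

The chain cycles deterministically, so starting at state 134 it returns in exactly 184 steps. Equivalently, the stationary distribution is uniform π_j = 1/184 for every state j, so by Kac's formula E[T_134] = 1/π_134 = 184.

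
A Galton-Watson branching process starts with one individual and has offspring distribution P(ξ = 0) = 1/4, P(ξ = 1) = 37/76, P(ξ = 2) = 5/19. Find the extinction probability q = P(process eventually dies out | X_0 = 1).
q = 19/20

The pgf is f(s) = 1/4 + 37/76·s + 5/19·s². The extinction probability q is the smallest fixed point of f in [0, 1]. Setting s = f(s):
  5/19·s² + (37/76 − 1)·s + 1/4 = 0
  5/19·s² − (1/4 + 5/19)·s + 1/4 = 0
which factors as (s − 1)·(5/19·s − 1/4) = 0, giving roots s = 1 and s = (1/4)/(5/19) = 19/20.
Mean offspring μ = 37/76 + 2·5/19 = 77/76 > 1 (supercritical), so q < 1. The extinction probability is the smaller root: q = (1/4)/(5/19) = 19/20.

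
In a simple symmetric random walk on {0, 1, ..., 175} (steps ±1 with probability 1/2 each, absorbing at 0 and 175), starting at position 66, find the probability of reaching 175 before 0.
P(hit 175 before 0) = 66/175

Let u_k = P(hit 175 before 0 | start at k). Then u_0 = 0, u_175 = 1, and u_k = u_{k-1}/2 + u_{k+1}/2 for 1 ≤ k ≤ 174. This harmonic recurrence is solved by u_k = k/175, giving u_66 = 66/175.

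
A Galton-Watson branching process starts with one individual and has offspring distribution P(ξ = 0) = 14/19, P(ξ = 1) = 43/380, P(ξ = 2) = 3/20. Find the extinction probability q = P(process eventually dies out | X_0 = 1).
q = 1

Mean offspring μ = 0·14/19 + 1·43/380 + 2·3/20 = 157/380 ≤ 1. For μ ≤ 1 with offspring not concentrated at 1, the Galton-Watson process goes extinct almost surely, so q = 1.
(Algebraic check: The pgf is f(s) = 14/19 + 43/380·s + 3/20·s². The extinction probability q is the smallest fixed point of f in [0, 1]. Setting s = f(s):
  3/20·s² + (43/380 − 1)·s + 14/19 = 0
  3/20·s² − (14/19 + 3/20)·s + 14/19 = 0
which factors as (s − 1)·(3/20·s − 14/19) = 0, giving roots s = 1 and s = (14/19)/(3/20) = 280/57. Since 280/57 ≥ 1, the smallest root in [0, 1] is s = 1.)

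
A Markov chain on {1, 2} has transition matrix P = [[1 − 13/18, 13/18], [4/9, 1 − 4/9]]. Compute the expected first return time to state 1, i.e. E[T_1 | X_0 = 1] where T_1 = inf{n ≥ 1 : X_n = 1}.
E[T_1 | X_0 = 1] = 1/π_1 = 21/8

For an irreducible recurrent Markov chain with stationary distribution π, E[T_i | X_0 = i] = 1/π_i (Kac's formula). Here π_1 = (4/9)/(13/18 + 4/9) = (4/9)/(7/6) = 8/21, so E[T_1 | X_0 = 1] = 1/π_1 = (13/18 + 4/9)/(4/9) = (7/6)/(4/9) = 21/8.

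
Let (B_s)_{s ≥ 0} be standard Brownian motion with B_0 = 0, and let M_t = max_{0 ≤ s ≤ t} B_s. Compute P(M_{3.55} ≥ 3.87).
P(M_{3.55} ≥ 3.87) = 2·P(B_{3.55} ≥ 3.87) = 2(1 − Φ(3.87/√3.55)) ≈ 0.0400

By the reflection principle for Brownian motion, P(M_t ≥ a) = 2 · P(B_t ≥ a) for a ≥ 0. Since B_t ~ N(0, t), P(B_t ≥ 3.87) = 1 − Φ(3.87/√t) = 1 − Φ(3.87/√3.55) = 1 − Φ(2.0540). So
  P(M_{3.55} ≥ 3.87) = 2(1 − Φ(2.0540)) ≈ 0.0400.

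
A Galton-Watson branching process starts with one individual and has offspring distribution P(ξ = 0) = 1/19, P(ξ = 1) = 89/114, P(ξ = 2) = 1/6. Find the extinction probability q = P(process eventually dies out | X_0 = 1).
q = 6/19

The pgf is f(s) = 1/19 + 89/114·s + 1/6·s². The extinction probability q is the smallest fixed point of f in [0, 1]. Setting s = f(s):
  1/6·s² + (89/114 − 1)·s + 1/19 = 0
  1/6·s² − (1/19 + 1/6)·s + 1/19 = 0
which factors as (s − 1)·(1/6·s − 1/19) = 0, giving roots s = 1 and s = (1/19)/(1/6) = 6/19.
Mean offspring μ = 89/114 + 2·1/6 = 127/114 > 1 (supercritical), so q < 1. The extinction probability is the smaller root: q = (1/19)/(1/6) = 6/19.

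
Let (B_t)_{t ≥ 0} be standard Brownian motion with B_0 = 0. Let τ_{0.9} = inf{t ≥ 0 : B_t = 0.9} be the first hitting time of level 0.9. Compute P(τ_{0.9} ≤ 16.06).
P(τ_{0.9} ≤ 16.06) = 2(1 − Φ(0.9/√16.06)) = 2(1 − Φ(0.2246)) ≈ 0.8223

By the reflection principle for standard BM, P(τ_b ≤ t) = 2 · P(B_t ≥ b). Since B_t ~ N(0, t), P(B_t ≥ 0.9) = 1 − Φ(0.9/√t) = 1 − Φ(0.9/√16.06) = 1 − Φ(0.2246) ≈ 0.41115. Doubling: P(τ_{0.9} ≤ 16.06) ≈ 2 · 0.41115 = 0.82230 ≈ 0.8223.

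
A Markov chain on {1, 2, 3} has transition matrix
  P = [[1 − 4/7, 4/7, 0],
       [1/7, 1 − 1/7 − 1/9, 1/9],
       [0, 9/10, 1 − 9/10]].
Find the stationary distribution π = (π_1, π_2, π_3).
π = (81/445, 324/445, 8/89)

This is a birth-death chain on three states, which satisfies detailed balance: π_1 · P_{12} = π_2 · P_{21} and π_2 · P_{23} = π_3 · P_{32}.
From π_1 · 4/7 = π_2 · 1/7: π_2/π_1 = (4/7)/(1/7) = 4.
From π_2 · 1/9 = π_3 · 9/10: π_3/π_2 = (1/9)/(9/10) = 10/81.
Take π_1 proportional to 1; then unnormalized π = (1, 4, 40/81). Normalize by dividing by the sum 445/81:
  π = (81/445, 324/445, 8/89).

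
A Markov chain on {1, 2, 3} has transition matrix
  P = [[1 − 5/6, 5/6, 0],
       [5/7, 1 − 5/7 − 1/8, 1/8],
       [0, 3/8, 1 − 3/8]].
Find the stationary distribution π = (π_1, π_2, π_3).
π = (9/23, 21/46, 7/46)

This is a birth-death chain on three states, which satisfies detailed balance: π_1 · P_{12} = π_2 · P_{21} and π_2 · P_{23} = π_3 · P_{32}.
From π_1 · 5/6 = π_2 · 5/7: π_2/π_1 = (5/6)/(5/7) = 7/6.
From π_2 · 1/8 = π_3 · 3/8: π_3/π_2 = (1/8)/(3/8) = 1/3.
Take π_1 proportional to 1; then unnormalized π = (1, 7/6, 7/18). Normalize by dividing by the sum 23/9:
  π = (9/23, 21/46, 7/46).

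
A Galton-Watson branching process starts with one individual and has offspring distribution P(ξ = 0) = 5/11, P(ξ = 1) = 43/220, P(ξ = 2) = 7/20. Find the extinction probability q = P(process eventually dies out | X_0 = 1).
q = 1

Mean offspring μ = 0·5/11 + 1·43/220 + 2·7/20 = 197/220 ≤ 1. For μ ≤ 1 with offspring not concentrated at 1, the Galton-Watson process goes extinct almost surely, so q = 1.
(Algebraic check: The pgf is f(s) = 5/11 + 43/220·s + 7/20·s². The extinction probability q is the smallest fixed point of f in [0, 1]. Setting s = f(s):
  7/20·s² + (43/220 − 1)·s + 5/11 = 0
  7/20·s² − (5/11 + 7/20)·s + 5/11 = 0
which factors as (s − 1)·(7/20·s − 5/11) = 0, giving roots s = 1 and s = (5/11)/(7/20) = 100/77. Since 100/77 ≥ 1, the smallest root in [0, 1] is s = 1.)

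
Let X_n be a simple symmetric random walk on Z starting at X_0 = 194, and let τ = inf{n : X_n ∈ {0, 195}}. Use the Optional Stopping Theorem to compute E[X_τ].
E[X_τ] = 194

X_n is a martingale and τ is a bounded-mean stopping time (indeed τ is finite a.s. with bounded expectation since the walk is in a bounded region). By the OST, E[X_τ] = E[X_0] = 194. Equivalently: E[X_τ] = 195 · P(hit 195 first) + 0 · P(hit 0 first) = 195 · (194/195) = 194.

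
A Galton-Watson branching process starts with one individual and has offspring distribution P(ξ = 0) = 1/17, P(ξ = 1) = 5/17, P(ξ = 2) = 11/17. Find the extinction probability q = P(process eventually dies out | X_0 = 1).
q = 1/11

The pgf is f(s) = 1/17 + 5/17·s + 11/17·s². The extinction probability q is the smallest fixed point of f in [0, 1]. Setting s = f(s):
  11/17·s² + (5/17 − 1)·s + 1/17 = 0
  11/17·s² − (1/17 + 11/17)·s + 1/17 = 0
which factors as (s − 1)·(11/17·s − 1/17) = 0, giving roots s = 1 and s = (1/17)/(11/17) = 1/11.
Mean offspring μ = 5/17 + 2·11/17 = 27/17 > 1 (supercritical), so q < 1. The extinction probability is the smaller root: q = (1/17)/(11/17) = 1/11.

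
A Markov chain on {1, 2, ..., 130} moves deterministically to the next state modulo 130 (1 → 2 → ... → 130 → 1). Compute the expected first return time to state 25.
E[T_25 | X_0 = 25] = 130

The chain cycles deterministically, so starting at state 25 it returns in exactly 130 steps. Equivalently, the stationary distribution is uniform π_j = 1/130 for every state j, so by Kac's formula E[T_25] = 1/π_25 = 130.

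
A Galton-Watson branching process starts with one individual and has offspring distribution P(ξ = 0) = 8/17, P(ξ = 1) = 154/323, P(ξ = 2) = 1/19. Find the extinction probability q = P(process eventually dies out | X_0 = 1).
q = 1

Mean offspring μ = 0·8/17 + 1·154/323 + 2·1/19 = 188/323 ≤ 1. For μ ≤ 1 with offspring not concentrated at 1, the Galton-Watson process goes extinct almost surely, so q = 1.
(Algebraic check: The pgf is f(s) = 8/17 + 154/323·s + 1/19·s². The extinction probability q is the smallest fixed point of f in [0, 1]. Setting s = f(s):
  1/19·s² + (154/323 − 1)·s + 8/17 = 0
  1/19·s² − (8/17 + 1/19)·s + 8/17 = 0
which factors as (s − 1)·(1/19·s − 8/17) = 0, giving roots s = 1 and s = (8/17)/(1/19) = 152/17. Since 152/17 ≥ 1, the smallest root in [0, 1] is s = 1.)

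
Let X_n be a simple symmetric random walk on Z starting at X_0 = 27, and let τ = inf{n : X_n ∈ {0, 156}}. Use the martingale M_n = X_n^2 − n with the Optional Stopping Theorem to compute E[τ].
E[τ] = 3483

M_n = X_n^2 − n is a martingale (since E[X_{n+1}^2 | F_n] = X_n^2 + 1). By OST (τ has finite mean in a bounded region), E[M_τ] = E[M_0] = X_0^2 − 0 = 27^2 = 729. Also E[M_τ] = E[X_τ^2] − E[τ]. The walk exits at 0 or 156, with P(hit 156 first) = 27/156, so E[X_τ^2] = 156^2 · 27/156 + 0 = 4212. Thus E[τ] = E[X_τ^2] − E[M_τ] = 4212 − 729 = 3483 = 27(156 − 27) = 3483.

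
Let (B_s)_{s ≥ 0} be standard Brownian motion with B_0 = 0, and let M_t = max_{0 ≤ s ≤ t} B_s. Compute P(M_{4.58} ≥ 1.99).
P(M_{4.58} ≥ 1.99) = 2·P(B_{4.58} ≥ 1.99) = 2(1 − Φ(1.99/√4.58)) ≈ 0.3524

By the reflection principle for Brownian motion, P(M_t ≥ a) = 2 · P(B_t ≥ a) for a ≥ 0. Since B_t ~ N(0, t), P(B_t ≥ 1.99) = 1 − Φ(1.99/√t) = 1 − Φ(1.99/√4.58) = 1 − Φ(0.9299). So
  P(M_{4.58} ≥ 1.99) = 2(1 − Φ(0.9299)) ≈ 0.3524.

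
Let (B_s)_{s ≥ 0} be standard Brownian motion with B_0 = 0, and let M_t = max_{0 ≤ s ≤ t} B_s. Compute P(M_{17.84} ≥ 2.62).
P(M_{17.84} ≥ 2.62) = 2·P(B_{17.84} ≥ 2.62) = 2(1 − Φ(2.62/√17.84)) ≈ 0.5351

By the reflection principle for Brownian motion, P(M_t ≥ a) = 2 · P(B_t ≥ a) for a ≥ 0. Since B_t ~ N(0, t), P(B_t ≥ 2.62) = 1 − Φ(2.62/√t) = 1 − Φ(2.62/√17.84) = 1 − Φ(0.6203). So
  P(M_{17.84} ≥ 2.62) = 2(1 − Φ(0.6203)) ≈ 0.5351.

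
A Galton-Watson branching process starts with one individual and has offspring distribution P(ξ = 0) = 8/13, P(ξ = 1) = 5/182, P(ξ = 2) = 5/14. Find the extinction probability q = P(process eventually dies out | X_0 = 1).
q = 1

Mean offspring μ = 0·8/13 + 1·5/182 + 2·5/14 = 135/182 ≤ 1. For μ ≤ 1 with offspring not concentrated at 1, the Galton-Watson process goes extinct almost surely, so q = 1.
(Algebraic check: The pgf is f(s) = 8/13 + 5/182·s + 5/14·s². The extinction probability q is the smallest fixed point of f in [0, 1]. Setting s = f(s):
  5/14·s² + (5/182 − 1)·s + 8/13 = 0
  5/14·s² − (8/13 + 5/14)·s + 8/13 = 0
which factors as (s − 1)·(5/14·s − 8/13) = 0, giving roots s = 1 and s = (8/13)/(5/14) = 112/65. Since 112/65 ≥ 1, the smallest root in [0, 1] is s = 1.)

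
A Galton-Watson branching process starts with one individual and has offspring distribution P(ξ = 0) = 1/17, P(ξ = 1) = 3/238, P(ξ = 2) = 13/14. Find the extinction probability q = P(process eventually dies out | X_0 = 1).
q = 14/221

The pgf is f(s) = 1/17 + 3/238·s + 13/14·s². The extinction probability q is the smallest fixed point of f in [0, 1]. Setting s = f(s):
  13/14·s² + (3/238 − 1)·s + 1/17 = 0
  13/14·s² − (1/17 + 13/14)·s + 1/17 = 0
which factors as (s − 1)·(13/14·s − 1/17) = 0, giving roots s = 1 and s = (1/17)/(13/14) = 14/221.
Mean offspring μ = 3/238 + 2·13/14 = 445/238 > 1 (supercritical), so q < 1. The extinction probability is the smaller root: q = (1/17)/(13/14) = 14/221.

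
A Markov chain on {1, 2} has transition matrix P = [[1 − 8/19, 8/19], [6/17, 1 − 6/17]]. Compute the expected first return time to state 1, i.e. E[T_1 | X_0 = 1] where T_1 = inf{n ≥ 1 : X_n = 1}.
E[T_1 | X_0 = 1] = 1/π_1 = 125/57

For an irreducible recurrent Markov chain with stationary distribution π, E[T_i | X_0 = i] = 1/π_i (Kac's formula). Here π_1 = (6/17)/(8/19 + 6/17) = (6/17)/(250/323) = 57/125, so E[T_1 | X_0 = 1] = 1/π_1 = (8/19 + 6/17)/(6/17) = (250/323)/(6/17) = 125/57.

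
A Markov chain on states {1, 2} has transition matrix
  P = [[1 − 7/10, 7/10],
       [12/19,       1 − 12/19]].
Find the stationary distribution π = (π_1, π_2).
π_1 = 120/253, π_2 = 133/253

Solve πP = π with π_1 + π_2 = 1. From πP = π: π_1 · (1 − 7/10) + π_2 · 12/19 = π_1 ⇒ π_2 · 12/19 = π_1 · 7/10 ⇒ π_2/π_1 = (7/10)/(12/19) = 133/120. Together with π_1 + π_2 = 1:
  π_1 = (12/19)/(7/10 + 12/19) = (12/19)/(253/190) = 120/253,
  π_2 = (7/10)/(7/10 + 12/19) = (7/10)/(253/190) = 133/253.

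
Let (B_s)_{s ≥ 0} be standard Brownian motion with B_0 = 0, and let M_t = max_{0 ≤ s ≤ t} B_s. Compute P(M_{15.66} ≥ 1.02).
P(M_{15.66} ≥ 1.02) = 2·P(B_{15.66} ≥ 1.02) = 2(1 − Φ(1.02/√15.66)) ≈ 0.7966

By the reflection principle for Brownian motion, P(M_t ≥ a) = 2 · P(B_t ≥ a) for a ≥ 0. Since B_t ~ N(0, t), P(B_t ≥ 1.02) = 1 − Φ(1.02/√t) = 1 − Φ(1.02/√15.66) = 1 − Φ(0.2578). So
  P(M_{15.66} ≥ 1.02) = 2(1 − Φ(0.2578)) ≈ 0.7966.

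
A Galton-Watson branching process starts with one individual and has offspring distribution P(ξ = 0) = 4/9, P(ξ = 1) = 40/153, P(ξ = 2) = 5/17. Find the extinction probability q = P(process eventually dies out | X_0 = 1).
q = 1

Mean offspring μ = 0·4/9 + 1·40/153 + 2·5/17 = 130/153 ≤ 1. For μ ≤ 1 with offspring not concentrated at 1, the Galton-Watson process goes extinct almost surely, so q = 1.
(Algebraic check: The pgf is f(s) = 4/9 + 40/153·s + 5/17·s². The extinction probability q is the smallest fixed point of f in [0, 1]. Setting s = f(s):
  5/17·s² + (40/153 − 1)·s + 4/9 = 0
  5/17·s² − (4/9 + 5/17)·s + 4/9 = 0
which factors as (s − 1)·(5/17·s − 4/9) = 0, giving roots s = 1 and s = (4/9)/(5/17) = 68/45. Since 68/45 ≥ 1, the smallest root in [0, 1] is s = 1.)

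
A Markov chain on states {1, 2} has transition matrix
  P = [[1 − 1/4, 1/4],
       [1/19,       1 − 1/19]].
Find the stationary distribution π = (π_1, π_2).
π_1 = 4/23, π_2 = 19/23

Solve πP = π with π_1 + π_2 = 1. From πP = π: π_1 · (1 − 1/4) + π_2 · 1/19 = π_1 ⇒ π_2 · 1/19 = π_1 · 1/4 ⇒ π_2/π_1 = (1/4)/(1/19) = 19/4. Together with π_1 + π_2 = 1:
  π_1 = (1/19)/(1/4 + 1/19) = (1/19)/(23/76) = 4/23,
  π_2 = (1/4)/(1/4 + 1/19) = (1/4)/(23/76) = 19/23.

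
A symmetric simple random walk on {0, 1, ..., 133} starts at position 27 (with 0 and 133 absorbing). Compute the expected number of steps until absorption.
E[τ | X_0 = 27] = 2862

Let v_k = E[τ | X_0 = k]. Boundary: v_0 = v_133 = 0. Recurrence: v_k = 1 + (v_{k-1} + v_{k+1})/2 for 1 ≤ k ≤ 132. The particular solution to v_k − (v_{k-1} + v_{k+1})/2 = 1 is v_k = −k^2. Adding homogeneous solution A + B k and matching boundaries gives v_k = k (133 − k). Substituting k = 27: v_27 = 27 · 106 = 2862.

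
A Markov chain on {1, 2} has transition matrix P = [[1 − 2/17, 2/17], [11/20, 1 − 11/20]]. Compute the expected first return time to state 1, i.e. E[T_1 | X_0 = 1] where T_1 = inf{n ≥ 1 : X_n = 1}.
E[T_1 | X_0 = 1] = 1/π_1 = 227/187

For an irreducible recurrent Markov chain with stationary distribution π, E[T_i | X_0 = i] = 1/π_i (Kac's formula). Here π_1 = (11/20)/(2/17 + 11/20) = (11/20)/(227/340) = 187/227, so E[T_1 | X_0 = 1] = 1/π_1 = (2/17 + 11/20)/(11/20) = (227/340)/(11/20) = 227/187.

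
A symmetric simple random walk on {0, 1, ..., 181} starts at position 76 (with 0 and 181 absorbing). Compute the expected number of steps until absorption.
E[τ | X_0 = 76] = 7980

Let v_k = E[τ | X_0 = k]. Boundary: v_0 = v_181 = 0. Recurrence: v_k = 1 + (v_{k-1} + v_{k+1})/2 for 1 ≤ k ≤ 180. The particular solution to v_k − (v_{k-1} + v_{k+1})/2 = 1 is v_k = −k^2. Adding homogeneous solution A + B k and matching boundaries gives v_k = k (181 − k). Substituting k = 76: v_76 = 76 · 105 = 7980.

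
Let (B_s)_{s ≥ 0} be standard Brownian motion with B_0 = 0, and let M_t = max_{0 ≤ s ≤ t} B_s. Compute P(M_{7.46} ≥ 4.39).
P(M_{7.46} ≥ 4.39) = 2·P(B_{7.46} ≥ 4.39) = 2(1 − Φ(4.39/√7.46)) ≈ 0.1080

By the reflection principle for Brownian motion, P(M_t ≥ a) = 2 · P(B_t ≥ a) for a ≥ 0. Since B_t ~ N(0, t), P(B_t ≥ 4.39) = 1 − Φ(4.39/√t) = 1 − Φ(4.39/√7.46) = 1 − Φ(1.6073). So
  P(M_{7.46} ≥ 4.39) = 2(1 − Φ(1.6073)) ≈ 0.1080.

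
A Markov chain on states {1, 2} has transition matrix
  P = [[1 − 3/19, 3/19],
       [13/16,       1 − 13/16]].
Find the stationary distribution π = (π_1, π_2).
π_1 = 247/295, π_2 = 48/295

Solve πP = π with π_1 + π_2 = 1. From πP = π: π_1 · (1 − 3/19) + π_2 · 13/16 = π_1 ⇒ π_2 · 13/16 = π_1 · 3/19 ⇒ π_2/π_1 = (3/19)/(13/16) = 48/247. Together with π_1 + π_2 = 1:
  π_1 = (13/16)/(3/19 + 13/16) = (13/16)/(295/304) = 247/295,
  π_2 = (3/19)/(3/19 + 13/16) = (3/19)/(295/304) = 48/295.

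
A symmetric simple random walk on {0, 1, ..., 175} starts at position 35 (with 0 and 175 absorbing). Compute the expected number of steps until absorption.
E[τ | X_0 = 35] = 4900

Let v_k = E[τ | X_0 = k]. Boundary: v_0 = v_175 = 0. Recurrence: v_k = 1 + (v_{k-1} + v_{k+1})/2 for 1 ≤ k ≤ 174. The particular solution to v_k − (v_{k-1} + v_{k+1})/2 = 1 is v_k = −k^2. Adding homogeneous solution A + B k and matching boundaries gives v_k = k (175 − k). Substituting k = 35: v_35 = 35 · 140 = 4900.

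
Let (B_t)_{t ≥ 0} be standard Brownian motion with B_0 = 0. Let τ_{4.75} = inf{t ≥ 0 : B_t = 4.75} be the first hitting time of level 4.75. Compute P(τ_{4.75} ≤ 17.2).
P(τ_{4.75} ≤ 17.2) = 2(1 − Φ(4.75/√17.2)) = 2(1 − Φ(1.1453)) ≈ 0.2521

By the reflection principle for standard BM, P(τ_b ≤ t) = 2 · P(B_t ≥ b). Since B_t ~ N(0, t), P(B_t ≥ 4.75) = 1 − Φ(4.75/√t) = 1 − Φ(4.75/√17.2) = 1 − Φ(1.1453) ≈ 0.12604. Doubling: P(τ_{4.75} ≤ 17.2) ≈ 2 · 0.12604 = 0.25208 ≈ 0.2521.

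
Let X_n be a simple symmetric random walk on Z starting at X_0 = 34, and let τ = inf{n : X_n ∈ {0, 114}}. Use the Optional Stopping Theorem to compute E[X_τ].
E[X_τ] = 34

X_n is a martingale and τ is a bounded-mean stopping time (indeed τ is finite a.s. with bounded expectation since the walk is in a bounded region). By the OST, E[X_τ] = E[X_0] = 34. Equivalently: E[X_τ] = 114 · P(hit 114 first) + 0 · P(hit 0 first) = 114 · (34/114) = 34.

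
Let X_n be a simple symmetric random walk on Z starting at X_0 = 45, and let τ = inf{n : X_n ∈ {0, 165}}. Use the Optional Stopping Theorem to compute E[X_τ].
E[X_τ] = 45

X_n is a martingale and τ is a bounded-mean stopping time (indeed τ is finite a.s. with bounded expectation since the walk is in a bounded region). By the OST, E[X_τ] = E[X_0] = 45. Equivalently: E[X_τ] = 165 · P(hit 165 first) + 0 · P(hit 0 first) = 165 · (45/165) = 45.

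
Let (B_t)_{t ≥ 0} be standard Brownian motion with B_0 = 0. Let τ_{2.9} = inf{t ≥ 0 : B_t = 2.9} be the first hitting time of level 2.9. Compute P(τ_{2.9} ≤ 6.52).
P(τ_{2.9} ≤ 6.52) = 2(1 − Φ(2.9/√6.52)) = 2(1 − Φ(1.1357)) ≈ 0.2561

By the reflection principle for standard BM, P(τ_b ≤ t) = 2 · P(B_t ≥ b). Since B_t ~ N(0, t), P(B_t ≥ 2.9) = 1 − Φ(2.9/√t) = 1 − Φ(2.9/√6.52) = 1 − Φ(1.1357) ≈ 0.12804. Doubling: P(τ_{2.9} ≤ 6.52) ≈ 2 · 0.12804 = 0.25608 ≈ 0.2561.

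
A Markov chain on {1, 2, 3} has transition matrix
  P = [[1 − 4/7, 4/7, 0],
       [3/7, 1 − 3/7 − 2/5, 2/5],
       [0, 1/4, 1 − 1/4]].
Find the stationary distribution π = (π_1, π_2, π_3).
π = (15/67, 20/67, 32/67)

This is a birth-death chain on three states, which satisfies detailed balance: π_1 · P_{12} = π_2 · P_{21} and π_2 · P_{23} = π_3 · P_{32}.
From π_1 · 4/7 = π_2 · 3/7: π_2/π_1 = (4/7)/(3/7) = 4/3.
From π_2 · 2/5 = π_3 · 1/4: π_3/π_2 = (2/5)/(1/4) = 8/5.
Take π_1 proportional to 1; then unnormalized π = (1, 4/3, 32/15). Normalize by dividing by the sum 67/15:
  π = (15/67, 20/67, 32/67).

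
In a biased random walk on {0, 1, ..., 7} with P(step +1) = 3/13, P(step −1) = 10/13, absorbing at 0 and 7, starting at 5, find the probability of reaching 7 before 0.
P(hit 7 before 0) = (1 − (10/3)^5) / (1 − (10/3)^7) = 128259/1428259

Let u_k denote P(reach 7 before 0 | start at k). Boundary: u_0 = 0, u_7 = 1. Recurrence: u_k = 3/13·u_{k+1} + 10/13·u_{k-1} for 1 ≤ k ≤ 6. Try u_k = A + B·r^k with r = q/p = (10/13)/(3/13) = 10/3. Substitution satisfies the recurrence; boundary conditions give:
  u_k = (1 − r^k) / (1 − r^N) = (1 − (10/3)^5) / (1 − (10/3)^7) = 128259/1428259.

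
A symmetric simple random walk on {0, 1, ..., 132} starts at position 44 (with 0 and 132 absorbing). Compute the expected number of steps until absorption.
E[τ | X_0 = 44] = 3872

Let v_k = E[τ | X_0 = k]. Boundary: v_0 = v_132 = 0. Recurrence: v_k = 1 + (v_{k-1} + v_{k+1})/2 for 1 ≤ k ≤ 131. The particular solution to v_k − (v_{k-1} + v_{k+1})/2 = 1 is v_k = −k^2. Adding homogeneous solution A + B k and matching boundaries gives v_k = k (132 − k). Substituting k = 44: v_44 = 44 · 88 = 3872.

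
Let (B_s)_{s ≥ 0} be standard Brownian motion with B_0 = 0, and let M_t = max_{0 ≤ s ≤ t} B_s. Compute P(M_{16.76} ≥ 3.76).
P(M_{16.76} ≥ 3.76) = 2·P(B_{16.76} ≥ 3.76) = 2(1 − Φ(3.76/√16.76)) ≈ 0.3584

By the reflection principle for Brownian motion, P(M_t ≥ a) = 2 · P(B_t ≥ a) for a ≥ 0. Since B_t ~ N(0, t), P(B_t ≥ 3.76) = 1 − Φ(3.76/√t) = 1 − Φ(3.76/√16.76) = 1 − Φ(0.9184). So
  P(M_{16.76} ≥ 3.76) = 2(1 − Φ(0.9184)) ≈ 0.3584.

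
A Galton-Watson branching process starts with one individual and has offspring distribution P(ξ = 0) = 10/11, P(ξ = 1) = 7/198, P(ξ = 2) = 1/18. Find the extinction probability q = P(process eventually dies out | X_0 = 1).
q = 1

Mean offspring μ = 0·10/11 + 1·7/198 + 2·1/18 = 29/198 ≤ 1. For μ ≤ 1 with offspring not concentrated at 1, the Galton-Watson process goes extinct almost surely, so q = 1.
(Algebraic check: The pgf is f(s) = 10/11 + 7/198·s + 1/18·s². The extinction probability q is the smallest fixed point of f in [0, 1]. Setting s = f(s):
  1/18·s² + (7/198 − 1)·s + 10/11 = 0
  1/18·s² − (10/11 + 1/18)·s + 10/11 = 0
which factors as (s − 1)·(1/18·s − 10/11) = 0, giving roots s = 1 and s = (10/11)/(1/18) = 180/11. Since 180/11 ≥ 1, the smallest root in [0, 1] is s = 1.)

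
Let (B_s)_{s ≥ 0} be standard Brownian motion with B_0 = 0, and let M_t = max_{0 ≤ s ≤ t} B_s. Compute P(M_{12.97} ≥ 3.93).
P(M_{12.97} ≥ 3.93) = 2·P(B_{12.97} ≥ 3.93) = 2(1 − Φ(3.93/√12.97)) ≈ 0.2752

By the reflection principle for Brownian motion, P(M_t ≥ a) = 2 · P(B_t ≥ a) for a ≥ 0. Since B_t ~ N(0, t), P(B_t ≥ 3.93) = 1 − Φ(3.93/√t) = 1 − Φ(3.93/√12.97) = 1 − Φ(1.0912). So
  P(M_{12.97} ≥ 3.93) = 2(1 − Φ(1.0912)) ≈ 0.2752.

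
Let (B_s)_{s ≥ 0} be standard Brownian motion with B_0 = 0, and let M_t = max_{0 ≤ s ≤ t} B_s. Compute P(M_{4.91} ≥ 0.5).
P(M_{4.91} ≥ 0.5) = 2·P(B_{4.91} ≥ 0.5) = 2(1 − Φ(0.5/√4.91)) ≈ 0.8215

By the reflection principle for Brownian motion, P(M_t ≥ a) = 2 · P(B_t ≥ a) for a ≥ 0. Since B_t ~ N(0, t), P(B_t ≥ 0.5) = 1 − Φ(0.5/√t) = 1 − Φ(0.5/√4.91) = 1 − Φ(0.2256). So
  P(M_{4.91} ≥ 0.5) = 2(1 − Φ(0.2256)) ≈ 0.8215.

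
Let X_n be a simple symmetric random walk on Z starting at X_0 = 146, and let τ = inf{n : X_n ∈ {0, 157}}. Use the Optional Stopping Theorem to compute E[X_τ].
E[X_τ] = 146

X_n is a martingale and τ is a bounded-mean stopping time (indeed τ is finite a.s. with bounded expectation since the walk is in a bounded region). By the OST, E[X_τ] = E[X_0] = 146. Equivalently: E[X_τ] = 157 · P(hit 157 first) + 0 · P(hit 0 first) = 157 · (146/157) = 146.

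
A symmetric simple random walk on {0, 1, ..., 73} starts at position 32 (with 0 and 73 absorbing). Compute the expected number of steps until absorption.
E[τ | X_0 = 32] = 1312

Let v_k = E[τ | X_0 = k]. Boundary: v_0 = v_73 = 0. Recurrence: v_k = 1 + (v_{k-1} + v_{k+1})/2 for 1 ≤ k ≤ 72. The particular solution to v_k − (v_{k-1} + v_{k+1})/2 = 1 is v_k = −k^2. Adding homogeneous solution A + B k and matching boundaries gives v_k = k (73 − k). Substituting k = 32: v_32 = 32 · 41 = 1312.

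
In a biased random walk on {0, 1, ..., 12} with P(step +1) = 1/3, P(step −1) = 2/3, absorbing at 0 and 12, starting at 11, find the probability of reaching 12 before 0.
P(hit 12 before 0) = (1 − (2)^11) / (1 − (2)^12) = 2047/4095

Let u_k denote P(reach 12 before 0 | start at k). Boundary: u_0 = 0, u_12 = 1. Recurrence: u_k = 1/3·u_{k+1} + 2/3·u_{k-1} for 1 ≤ k ≤ 11. Try u_k = A + B·r^k with r = q/p = (2/3)/(1/3) = 2. Substitution satisfies the recurrence; boundary conditions give:
  u_k = (1 − r^k) / (1 − r^N) = (1 − (2)^11) / (1 − (2)^12) = 2047/4095.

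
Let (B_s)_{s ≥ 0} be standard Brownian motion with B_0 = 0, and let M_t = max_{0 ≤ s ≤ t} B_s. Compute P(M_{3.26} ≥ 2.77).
P(M_{3.26} ≥ 2.77) = 2·P(B_{3.26} ≥ 2.77) = 2(1 − Φ(2.77/√3.26)) ≈ 0.1250

By the reflection principle for Brownian motion, P(M_t ≥ a) = 2 · P(B_t ≥ a) for a ≥ 0. Since B_t ~ N(0, t), P(B_t ≥ 2.77) = 1 − Φ(2.77/√t) = 1 − Φ(2.77/√3.26) = 1 − Φ(1.5342). So
  P(M_{3.26} ≥ 2.77) = 2(1 − Φ(1.5342)) ≈ 0.1250.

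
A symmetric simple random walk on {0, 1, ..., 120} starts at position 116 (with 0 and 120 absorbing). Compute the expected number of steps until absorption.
E[τ | X_0 = 116] = 464

Let v_k = E[τ | X_0 = k]. Boundary: v_0 = v_120 = 0. Recurrence: v_k = 1 + (v_{k-1} + v_{k+1})/2 for 1 ≤ k ≤ 119. The particular solution to v_k − (v_{k-1} + v_{k+1})/2 = 1 is v_k = −k^2. Adding homogeneous solution A + B k and matching boundaries gives v_k = k (120 − k). Substituting k = 116: v_116 = 116 · 4 = 464.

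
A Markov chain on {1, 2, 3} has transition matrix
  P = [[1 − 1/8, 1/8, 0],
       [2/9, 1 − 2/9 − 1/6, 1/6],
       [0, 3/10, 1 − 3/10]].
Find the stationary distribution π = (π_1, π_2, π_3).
π = (8/15, 3/10, 1/6)

This is a birth-death chain on three states, which satisfies detailed balance: π_1 · P_{12} = π_2 · P_{21} and π_2 · P_{23} = π_3 · P_{32}.
From π_1 · 1/8 = π_2 · 2/9: π_2/π_1 = (1/8)/(2/9) = 9/16.
From π_2 · 1/6 = π_3 · 3/10: π_3/π_2 = (1/6)/(3/10) = 5/9.
Take π_1 proportional to 1; then unnormalized π = (1, 9/16, 5/16). Normalize by dividing by the sum 15/8:
  π = (8/15, 3/10, 1/6).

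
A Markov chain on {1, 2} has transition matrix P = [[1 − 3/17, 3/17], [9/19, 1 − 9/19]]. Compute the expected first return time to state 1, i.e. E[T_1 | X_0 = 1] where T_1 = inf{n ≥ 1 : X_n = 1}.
E[T_1 | X_0 = 1] = 1/π_1 = 70/51

For an irreducible recurrent Markov chain with stationary distribution π, E[T_i | X_0 = i] = 1/π_i (Kac's formula). Here π_1 = (9/19)/(3/17 + 9/19) = (9/19)/(210/323) = 51/70, so E[T_1 | X_0 = 1] = 1/π_1 = (3/17 + 9/19)/(9/19) = (210/323)/(9/19) = 70/51.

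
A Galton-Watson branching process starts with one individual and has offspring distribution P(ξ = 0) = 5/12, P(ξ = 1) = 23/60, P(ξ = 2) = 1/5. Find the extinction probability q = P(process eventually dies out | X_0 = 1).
q = 1

Mean offspring μ = 0·5/12 + 1·23/60 + 2·1/5 = 47/60 ≤ 1. For μ ≤ 1 with offspring not concentrated at 1, the Galton-Watson process goes extinct almost surely, so q = 1.
(Algebraic check: The pgf is f(s) = 5/12 + 23/60·s + 1/5·s². The extinction probability q is the smallest fixed point of f in [0, 1]. Setting s = f(s):
  1/5·s² + (23/60 − 1)·s + 5/12 = 0
  1/5·s² − (5/12 + 1/5)·s + 5/12 = 0
which factors as (s − 1)·(1/5·s − 5/12) = 0, giving roots s = 1 and s = (5/12)/(1/5) = 25/12. Since 25/12 ≥ 1, the smallest root in [0, 1] is s = 1.)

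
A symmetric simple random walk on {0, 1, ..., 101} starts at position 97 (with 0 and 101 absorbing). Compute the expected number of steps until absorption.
E[τ | X_0 = 97] = 388

Let v_k = E[τ | X_0 = k]. Boundary: v_0 = v_101 = 0. Recurrence: v_k = 1 + (v_{k-1} + v_{k+1})/2 for 1 ≤ k ≤ 100. The particular solution to v_k − (v_{k-1} + v_{k+1})/2 = 1 is v_k = −k^2. Adding homogeneous solution A + B k and matching boundaries gives v_k = k (101 − k). Substituting k = 97: v_97 = 97 · 4 = 388.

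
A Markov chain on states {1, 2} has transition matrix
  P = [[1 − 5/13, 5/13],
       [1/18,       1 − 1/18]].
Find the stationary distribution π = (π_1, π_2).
π_1 = 13/103, π_2 = 90/103

Solve πP = π with π_1 + π_2 = 1. From πP = π: π_1 · (1 − 5/13) + π_2 · 1/18 = π_1 ⇒ π_2 · 1/18 = π_1 · 5/13 ⇒ π_2/π_1 = (5/13)/(1/18) = 90/13. Together with π_1 + π_2 = 1:
  π_1 = (1/18)/(5/13 + 1/18) = (1/18)/(103/234) = 13/103,
  π_2 = (5/13)/(5/13 + 1/18) = (5/13)/(103/234) = 90/103.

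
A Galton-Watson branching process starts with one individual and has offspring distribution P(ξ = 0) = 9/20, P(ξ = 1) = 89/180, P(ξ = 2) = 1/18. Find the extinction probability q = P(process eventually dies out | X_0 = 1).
q = 1

Mean offspring μ = 0·9/20 + 1·89/180 + 2·1/18 = 109/180 ≤ 1. For μ ≤ 1 with offspring not concentrated at 1, the Galton-Watson process goes extinct almost surely, so q = 1.
(Algebraic check: The pgf is f(s) = 9/20 + 89/180·s + 1/18·s². The extinction probability q is the smallest fixed point of f in [0, 1]. Setting s = f(s):
  1/18·s² + (89/180 − 1)·s + 9/20 = 0
  1/18·s² − (9/20 + 1/18)·s + 9/20 = 0
which factors as (s − 1)·(1/18·s − 9/20) = 0, giving roots s = 1 and s = (9/20)/(1/18) = 81/10. Since 81/10 ≥ 1, the smallest root in [0, 1] is s = 1.)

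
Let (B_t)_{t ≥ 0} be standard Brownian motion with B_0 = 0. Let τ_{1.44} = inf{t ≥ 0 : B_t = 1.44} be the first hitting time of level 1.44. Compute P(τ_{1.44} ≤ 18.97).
P(τ_{1.44} ≤ 18.97) = 2(1 − Φ(1.44/√18.97)) = 2(1 − Φ(0.3306)) ≈ 0.7409

By the reflection principle for standard BM, P(τ_b ≤ t) = 2 · P(B_t ≥ b). Since B_t ~ N(0, t), P(B_t ≥ 1.44) = 1 − Φ(1.44/√t) = 1 − Φ(1.44/√18.97) = 1 − Φ(0.3306) ≈ 0.37047. Doubling: P(τ_{1.44} ≤ 18.97) ≈ 2 · 0.37047 = 0.74094 ≈ 0.7409.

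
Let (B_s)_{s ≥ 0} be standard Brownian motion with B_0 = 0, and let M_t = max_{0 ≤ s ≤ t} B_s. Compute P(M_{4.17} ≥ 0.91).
P(M_{4.17} ≥ 0.91) = 2·P(B_{4.17} ≥ 0.91) = 2(1 − Φ(0.91/√4.17)) ≈ 0.6559

By the reflection principle for Brownian motion, P(M_t ≥ a) = 2 · P(B_t ≥ a) for a ≥ 0. Since B_t ~ N(0, t), P(B_t ≥ 0.91) = 1 − Φ(0.91/√t) = 1 − Φ(0.91/√4.17) = 1 − Φ(0.4456). So
  P(M_{4.17} ≥ 0.91) = 2(1 − Φ(0.4456)) ≈ 0.6559.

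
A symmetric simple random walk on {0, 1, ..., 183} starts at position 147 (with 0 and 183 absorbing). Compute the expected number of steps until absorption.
E[τ | X_0 = 147] = 5292

Let v_k = E[τ | X_0 = k]. Boundary: v_0 = v_183 = 0. Recurrence: v_k = 1 + (v_{k-1} + v_{k+1})/2 for 1 ≤ k ≤ 182. The particular solution to v_k − (v_{k-1} + v_{k+1})/2 = 1 is v_k = −k^2. Adding homogeneous solution A + B k and matching boundaries gives v_k = k (183 − k). Substituting k = 147: v_147 = 147 · 36 = 5292.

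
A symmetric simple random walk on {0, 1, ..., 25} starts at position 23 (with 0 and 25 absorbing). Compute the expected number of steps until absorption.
E[τ | X_0 = 23] = 46

Let v_k = E[τ | X_0 = k]. Boundary: v_0 = v_25 = 0. Recurrence: v_k = 1 + (v_{k-1} + v_{k+1})/2 for 1 ≤ k ≤ 24. The particular solution to v_k − (v_{k-1} + v_{k+1})/2 = 1 is v_k = −k^2. Adding homogeneous solution A + B k and matching boundaries gives v_k = k (25 − k). Substituting k = 23: v_23 = 23 · 2 = 46.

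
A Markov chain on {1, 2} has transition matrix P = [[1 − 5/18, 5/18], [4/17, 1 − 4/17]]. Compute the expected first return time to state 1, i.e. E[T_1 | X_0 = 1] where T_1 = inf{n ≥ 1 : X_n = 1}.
E[T_1 | X_0 = 1] = 1/π_1 = 157/72

For an irreducible recurrent Markov chain with stationary distribution π, E[T_i | X_0 = i] = 1/π_i (Kac's formula). Here π_1 = (4/17)/(5/18 + 4/17) = (4/17)/(157/306) = 72/157, so E[T_1 | X_0 = 1] = 1/π_1 = (5/18 + 4/17)/(4/17) = (157/306)/(4/17) = 157/72.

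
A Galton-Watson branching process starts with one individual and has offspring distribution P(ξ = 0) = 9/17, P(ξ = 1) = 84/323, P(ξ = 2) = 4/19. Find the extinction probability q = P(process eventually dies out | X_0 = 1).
q = 1

Mean offspring μ = 0·9/17 + 1·84/323 + 2·4/19 = 220/323 ≤ 1. For μ ≤ 1 with offspring not concentrated at 1, the Galton-Watson process goes extinct almost surely, so q = 1.
(Algebraic check: The pgf is f(s) = 9/17 + 84/323·s + 4/19·s². The extinction probability q is the smallest fixed point of f in [0, 1]. Setting s = f(s):
  4/19·s² + (84/323 − 1)·s + 9/17 = 0
  4/19·s² − (9/17 + 4/19)·s + 9/17 = 0
which factors as (s − 1)·(4/19·s − 9/17) = 0, giving roots s = 1 and s = (9/17)/(4/19) = 171/68. Since 171/68 ≥ 1, the smallest root in [0, 1] is s = 1.)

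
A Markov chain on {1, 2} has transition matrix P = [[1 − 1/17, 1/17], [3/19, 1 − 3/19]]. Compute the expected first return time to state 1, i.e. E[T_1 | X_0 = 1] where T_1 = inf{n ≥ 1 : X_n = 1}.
E[T_1 | X_0 = 1] = 1/π_1 = 70/51

For an irreducible recurrent Markov chain with stationary distribution π, E[T_i | X_0 = i] = 1/π_i (Kac's formula). Here π_1 = (3/19)/(1/17 + 3/19) = (3/19)/(70/323) = 51/70, so E[T_1 | X_0 = 1] = 1/π_1 = (1/17 + 3/19)/(3/19) = (70/323)/(3/19) = 70/51.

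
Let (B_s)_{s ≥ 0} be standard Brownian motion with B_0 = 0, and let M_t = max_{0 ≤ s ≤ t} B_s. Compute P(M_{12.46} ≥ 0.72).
P(M_{12.46} ≥ 0.72) = 2·P(B_{12.46} ≥ 0.72) = 2(1 − Φ(0.72/√12.46)) ≈ 0.8384

By the reflection principle for Brownian motion, P(M_t ≥ a) = 2 · P(B_t ≥ a) for a ≥ 0. Since B_t ~ N(0, t), P(B_t ≥ 0.72) = 1 − Φ(0.72/√t) = 1 − Φ(0.72/√12.46) = 1 − Φ(0.2040). So
  P(M_{12.46} ≥ 0.72) = 2(1 − Φ(0.2040)) ≈ 0.8384.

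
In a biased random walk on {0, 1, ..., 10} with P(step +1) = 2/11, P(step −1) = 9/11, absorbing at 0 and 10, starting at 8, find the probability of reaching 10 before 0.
P(hit 10 before 0) = (1 − (9/2)^8) / (1 − (9/2)^10) = 2236180/45282901

Let u_k denote P(reach 10 before 0 | start at k). Boundary: u_0 = 0, u_10 = 1. Recurrence: u_k = 2/11·u_{k+1} + 9/11·u_{k-1} for 1 ≤ k ≤ 9. Try u_k = A + B·r^k with r = q/p = (9/11)/(2/11) = 9/2. Substitution satisfies the recurrence; boundary conditions give:
  u_k = (1 − r^k) / (1 − r^N) = (1 − (9/2)^8) / (1 − (9/2)^10) = 2236180/45282901.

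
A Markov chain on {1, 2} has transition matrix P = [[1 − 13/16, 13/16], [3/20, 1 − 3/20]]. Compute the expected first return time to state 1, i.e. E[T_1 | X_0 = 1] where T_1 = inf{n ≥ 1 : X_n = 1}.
E[T_1 | X_0 = 1] = 1/π_1 = 77/12

For an irreducible recurrent Markov chain with stationary distribution π, E[T_i | X_0 = i] = 1/π_i (Kac's formula). Here π_1 = (3/20)/(13/16 + 3/20) = (3/20)/(77/80) = 12/77, so E[T_1 | X_0 = 1] = 1/π_1 = (13/16 + 3/20)/(3/20) = (77/80)/(3/20) = 77/12.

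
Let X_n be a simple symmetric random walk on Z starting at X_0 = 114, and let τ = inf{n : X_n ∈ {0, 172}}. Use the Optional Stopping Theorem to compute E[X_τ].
E[X_τ] = 114

X_n is a martingale and τ is a bounded-mean stopping time (indeed τ is finite a.s. with bounded expectation since the walk is in a bounded region). By the OST, E[X_τ] = E[X_0] = 114. Equivalently: E[X_τ] = 172 · P(hit 172 first) + 0 · P(hit 0 first) = 172 · (114/172) = 114.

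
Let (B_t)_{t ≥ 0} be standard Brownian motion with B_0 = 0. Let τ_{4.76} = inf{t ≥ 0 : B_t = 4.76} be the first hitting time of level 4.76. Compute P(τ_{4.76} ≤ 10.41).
P(τ_{4.76} ≤ 10.41) = 2(1 − Φ(4.76/√10.41)) = 2(1 − Φ(1.4753)) ≈ 0.1401

By the reflection principle for standard BM, P(τ_b ≤ t) = 2 · P(B_t ≥ b). Since B_t ~ N(0, t), P(B_t ≥ 4.76) = 1 − Φ(4.76/√t) = 1 − Φ(4.76/√10.41) = 1 − Φ(1.4753) ≈ 0.07007. Doubling: P(τ_{4.76} ≤ 10.41) ≈ 2 · 0.07007 = 0.14014 ≈ 0.1401.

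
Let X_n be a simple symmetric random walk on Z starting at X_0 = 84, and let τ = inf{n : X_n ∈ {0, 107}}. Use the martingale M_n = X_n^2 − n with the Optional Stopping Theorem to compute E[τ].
E[τ] = 1932

M_n = X_n^2 − n is a martingale (since E[X_{n+1}^2 | F_n] = X_n^2 + 1). By OST (τ has finite mean in a bounded region), E[M_τ] = E[M_0] = X_0^2 − 0 = 84^2 = 7056. Also E[M_τ] = E[X_τ^2] − E[τ]. The walk exits at 0 or 107, with P(hit 107 first) = 84/107, so E[X_τ^2] = 107^2 · 84/107 + 0 = 8988. Thus E[τ] = E[X_τ^2] − E[M_τ] = 8988 − 7056 = 1932 = 84(107 − 84) = 1932.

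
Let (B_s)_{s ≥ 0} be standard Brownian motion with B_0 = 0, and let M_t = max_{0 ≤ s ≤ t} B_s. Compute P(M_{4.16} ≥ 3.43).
P(M_{4.16} ≥ 3.43) = 2·P(B_{4.16} ≥ 3.43) = 2(1 − Φ(3.43/√4.16)) ≈ 0.0926

By the reflection principle for Brownian motion, P(M_t ≥ a) = 2 · P(B_t ≥ a) for a ≥ 0. Since B_t ~ N(0, t), P(B_t ≥ 3.43) = 1 − Φ(3.43/√t) = 1 − Φ(3.43/√4.16) = 1 − Φ(1.6817). So
  P(M_{4.16} ≥ 3.43) = 2(1 − Φ(1.6817)) ≈ 0.0926.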